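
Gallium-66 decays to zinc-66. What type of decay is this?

beta-plus decay or electron capture

ΔA = 66 − 66 = 0; ΔZ = 30 − 31 = -1.
A is unchanged and Z drops by 1 — a proton has become a neutron (β⁺ emission or electron capture).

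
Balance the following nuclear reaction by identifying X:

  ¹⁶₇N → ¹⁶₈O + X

Conserve mass number: 16 = 16 + A, so A = 0.
Conserve atomic number: 7 = 8 + Z, so Z = -1.
A = 0 and Z = -1 is ⁰₋₁e — a beta-minus particle.

beta-minus particle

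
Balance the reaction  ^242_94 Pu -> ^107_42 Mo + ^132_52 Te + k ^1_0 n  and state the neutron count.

Conserve mass number: 242 = 107 + 132 + k, so k = 242 − 239 = 3.
Check atomic number: 94 = 42 + 52 + 0 = 94. ✓

3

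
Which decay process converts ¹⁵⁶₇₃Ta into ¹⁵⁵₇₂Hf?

ΔA = 155 − 156 = -1; ΔZ = 72 − 73 = -1.
A drops by 1 and Z drops by 1 — a proton was emitted.

proton emission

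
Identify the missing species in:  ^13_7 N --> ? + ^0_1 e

Conserve mass number: 13 = A + 0, so A = 13.
Conserve atomic number: 7 = Z + 1, so Z = 6.
Z = 6 is carbon, so the species is ^13_6 C.

C-13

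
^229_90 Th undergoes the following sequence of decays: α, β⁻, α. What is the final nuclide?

Fr-221

Start: (A, Z) = (229, 90).
After α: (225, 88).
After β⁻: (225, 89).
After α: (221, 87).
Z = 87 is francium.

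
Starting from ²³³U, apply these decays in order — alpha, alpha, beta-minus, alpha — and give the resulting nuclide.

Start: (A, Z) = (233, 92).
After α: (229, 90).
After α: (225, 88).
After β⁻: (225, 89).
After α: (221, 87).
Z = 87 is francium.

Fr-221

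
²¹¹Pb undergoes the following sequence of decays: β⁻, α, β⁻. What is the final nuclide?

Start: (A, Z) = (211, 82).
After β⁻: (211, 83).
After α: (207, 81).
After β⁻: (207, 82).
Z = 82 is lead.

Pb-207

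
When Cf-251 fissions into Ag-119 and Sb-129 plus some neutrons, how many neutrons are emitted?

Conserve mass number: 251 = 119 + 129 + k, so k = 251 − 248 = 3.
Check atomic number: 98 = 47 + 51 + 0 = 98. ✓

3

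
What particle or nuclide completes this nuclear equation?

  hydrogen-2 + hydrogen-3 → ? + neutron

Conserve mass number: 2 + 3 = A + 1, so A = 4.
Conserve atomic number: 1 + 1 = Z + 0, so Z = 2.
A = 4 and Z = 2 is helium-4 — an alpha particle.

He-4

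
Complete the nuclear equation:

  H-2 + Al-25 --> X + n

Si-26

Conserve mass number: 2 + 25 = A + 1, so A = 26.
Conserve atomic number: 1 + 13 = Z + 0, so Z = 14.
Z = 14 is silicon, so the species is Si-26.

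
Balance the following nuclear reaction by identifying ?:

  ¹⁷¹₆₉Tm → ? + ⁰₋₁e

Yb-171

Conserve mass number: 171 = A + 0, so A = 171.
Conserve atomic number: 69 = Z − 1, so Z = 70.
Z = 70 is ytterbium, so the species is ¹⁷¹₇₀Yb.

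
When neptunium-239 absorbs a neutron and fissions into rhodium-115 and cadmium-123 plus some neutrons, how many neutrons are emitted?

2

Conserve mass number: 240 = 115 + 123 + k, so k = 240 − 238 = 2.
Check atomic number: 93 = 45 + 48 + 0 = 93. ✓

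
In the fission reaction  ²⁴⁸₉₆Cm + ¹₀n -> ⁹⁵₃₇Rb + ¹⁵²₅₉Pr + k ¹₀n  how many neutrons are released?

Conserve mass number: 249 = 95 + 152 + k, so k = 249 − 247 = 2.
Check atomic number: 96 = 37 + 59 + 0 = 96. ✓

2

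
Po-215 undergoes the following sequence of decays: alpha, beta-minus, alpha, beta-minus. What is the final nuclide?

Start: (A, Z) = (215, 84).
After α: (211, 82).
After β⁻: (211, 83).
After α: (207, 81).
After β⁻: (207, 82).
Z = 82 is lead.

Pb-207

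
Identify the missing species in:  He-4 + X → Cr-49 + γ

Ti-45

Conserve mass number: 4 + A = 49 + 0, so A = 45.
Conserve atomic number: 2 + Z = 24 + 0, so Z = 22.
Z = 22 is titanium, so the species is Ti-45.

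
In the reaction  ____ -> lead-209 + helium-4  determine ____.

Po-213

Conserve mass number: A = 209 + 4, so A = 213.
Conserve atomic number: Z = 82 + 2, so Z = 84.
Z = 84 is polonium, so the species is polonium-213.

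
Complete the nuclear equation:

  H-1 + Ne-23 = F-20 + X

alpha particle

Conserve mass number: 1 + 23 = 20 + A, so A = 4.
Conserve atomic number: 1 + 10 = 9 + Z, so Z = 2.
A = 4 and Z = 2 is He-4 — an alpha particle.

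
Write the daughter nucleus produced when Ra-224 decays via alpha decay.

Rn-220

Alpha decay: mass number changes by -4, atomic number by -2.
A: 224 − 4 = 220; Z: 88 − 2 = 86.
Z = 86 is radon, so the daughter is Rn-220.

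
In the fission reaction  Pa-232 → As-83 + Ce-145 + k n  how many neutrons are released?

4

Conserve mass number: 232 = 83 + 145 + k, so k = 232 − 228 = 4.
Check atomic number: 91 = 33 + 58 + 0 = 91. ✓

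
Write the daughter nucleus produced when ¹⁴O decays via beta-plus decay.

Beta-plus decay: mass number changes by +0, atomic number by -1.
A: 14 = 14; Z: 8 − 1 = 7.
Z = 7 is nitrogen, so the daughter is ¹⁴N.

N-14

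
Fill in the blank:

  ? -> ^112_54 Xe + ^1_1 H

Cs-113

Conserve mass number: A = 112 + 1, so A = 113.
Conserve atomic number: Z = 54 + 1, so Z = 55.
Z = 55 is caesium, so the species is ^113_55 Cs.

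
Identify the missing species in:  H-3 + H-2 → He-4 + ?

Conserve mass number: 3 + 2 = 4 + A, so A = 1.
Conserve atomic number: 1 + 1 = 2 + Z, so Z = 0.
A = 1 and Z = 0 is n — a neutron.

neutron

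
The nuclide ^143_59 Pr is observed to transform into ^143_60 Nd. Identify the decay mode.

beta-minus decay

ΔA = 143 − 143 = 0; ΔZ = 60 − 59 = +1.
A is unchanged and Z rises by 1 — a neutron has become a proton (β⁻ decay).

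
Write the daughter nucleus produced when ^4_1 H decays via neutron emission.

Neutron emission: mass number changes by -1, atomic number by +0.
A: 4 − 1 = 3; Z: 1 = 1.
Z = 1 is hydrogen, so the daughter is ^3_1 H.

H-3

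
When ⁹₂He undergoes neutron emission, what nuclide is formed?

He-8

Neutron emission: mass number changes by -1, atomic number by +0.
A: 9 − 1 = 8; Z: 2 = 2.
Z = 2 is helium, so the daughter is ⁸₂He.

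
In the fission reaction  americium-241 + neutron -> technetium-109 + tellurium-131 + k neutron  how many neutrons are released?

Conserve mass number: 242 = 109 + 131 + k, so k = 242 − 240 = 2.
Check atomic number: 95 = 43 + 52 + 0 = 95. ✓

2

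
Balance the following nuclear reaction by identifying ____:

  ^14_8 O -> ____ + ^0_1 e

N-14

Conserve mass number: 14 = A + 0, so A = 14.
Conserve atomic number: 8 = Z + 1, so Z = 7.
Z = 7 is nitrogen, so the species is ^14_7 N.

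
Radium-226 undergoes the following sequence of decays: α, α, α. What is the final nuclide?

Start: (A, Z) = (226, 88).
After α: (222, 86).
After α: (218, 84).
After α: (214, 82).
Z = 82 is lead.

Pb-214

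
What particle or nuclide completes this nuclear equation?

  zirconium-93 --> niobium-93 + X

Conserve mass number: 93 = 93 + A, so A = 0.
Conserve atomic number: 40 = 41 + Z, so Z = -1.
A = 0 and Z = -1 is e⁻ — a beta-minus particle.

beta-minus particle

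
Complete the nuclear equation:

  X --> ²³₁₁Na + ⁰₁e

Mg-23

Conserve mass number: A = 23 + 0, so A = 23.
Conserve atomic number: Z = 11 + 1, so Z = 12.
Z = 12 is magnesium, so the species is ²³₁₂Mg.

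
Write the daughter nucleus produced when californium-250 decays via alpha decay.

Alpha decay: mass number changes by -4, atomic number by -2.
A: 250 − 4 = 246; Z: 98 − 2 = 96.
Z = 96 is curium, so the daughter is curium-246.

Cm-246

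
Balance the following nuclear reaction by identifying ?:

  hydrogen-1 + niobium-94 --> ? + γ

Conserve mass number: 1 + 94 = A + 0, so A = 95.
Conserve atomic number: 1 + 41 = Z + 0, so Z = 42.
Z = 42 is molybdenum, so the species is molybdenum-95.

Mo-95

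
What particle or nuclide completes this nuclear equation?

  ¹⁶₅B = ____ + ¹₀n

B-15

Conserve mass number: 16 = A + 1, so A = 15.
Conserve atomic number: 5 = Z + 0, so Z = 5.
Z = 5 is boron, so the species is ¹⁵₅B.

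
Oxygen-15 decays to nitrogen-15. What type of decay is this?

beta-plus decay or electron capture

ΔA = 15 − 15 = 0; ΔZ = 7 − 8 = -1.
A is unchanged and Z drops by 1 — a proton has become a neutron (β⁺ emission or electron capture).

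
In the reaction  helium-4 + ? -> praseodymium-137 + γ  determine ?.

Conserve mass number: 4 + A = 137 + 0, so A = 133.
Conserve atomic number: 2 + Z = 59 + 0, so Z = 57.
Z = 57 is lanthanum, so the species is lanthanum-133.

La-133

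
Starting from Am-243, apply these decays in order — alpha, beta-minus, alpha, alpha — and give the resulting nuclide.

Th-231

Start: (A, Z) = (243, 95).
After α: (239, 93).
After β⁻: (239, 94).
After α: (235, 92).
After α: (231, 90).
Z = 90 is thorium.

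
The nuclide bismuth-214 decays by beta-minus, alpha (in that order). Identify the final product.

Start: (A, Z) = (214, 83).
After β⁻: (214, 84).
After α: (210, 82).
Z = 82 is lead.

Pb-210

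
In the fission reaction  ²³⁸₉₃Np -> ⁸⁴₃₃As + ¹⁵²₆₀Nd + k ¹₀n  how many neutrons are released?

Conserve mass number: 238 = 84 + 152 + k, so k = 238 − 236 = 2.
Check atomic number: 93 = 33 + 60 + 0 = 93. ✓

2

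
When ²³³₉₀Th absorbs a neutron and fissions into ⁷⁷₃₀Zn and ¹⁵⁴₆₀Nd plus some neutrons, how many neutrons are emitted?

Conserve mass number: 234 = 77 + 154 + k, so k = 234 − 231 = 3.
Check atomic number: 90 = 30 + 60 + 0 = 90. ✓

3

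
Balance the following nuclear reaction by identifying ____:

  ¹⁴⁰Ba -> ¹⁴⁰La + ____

Conserve mass number: 140 = 140 + A, so A = 0.
Conserve atomic number: 56 = 57 + Z, so Z = -1.
A = 0 and Z = -1 is e⁻ — a beta-minus particle.

beta-minus particle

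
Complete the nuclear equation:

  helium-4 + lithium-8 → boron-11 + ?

Conserve mass number: 4 + 8 = 11 + A, so A = 1.
Conserve atomic number: 2 + 3 = 5 + Z, so Z = 0.
A = 1 and Z = 0 is neutron — a neutron.

neutron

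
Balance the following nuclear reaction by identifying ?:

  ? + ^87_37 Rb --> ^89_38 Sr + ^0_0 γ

Conserve mass number: A + 87 = 89 + 0, so A = 2.
Conserve atomic number: Z + 37 = 38 + 0, so Z = 1.
A = 2 and Z = 1 is ^2_1 H — a deuteron.

deuteron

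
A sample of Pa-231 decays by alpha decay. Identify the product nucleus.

Alpha decay: mass number changes by -4, atomic number by -2.
A: 231 − 4 = 227; Z: 91 − 2 = 89.
Z = 89 is actinium, so the daughter is Ac-227.

Ac-227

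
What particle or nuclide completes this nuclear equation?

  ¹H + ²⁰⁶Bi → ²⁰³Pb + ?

alpha particle

Conserve mass number: 1 + 206 = 203 + A, so A = 4.
Conserve atomic number: 1 + 83 = 82 + Z, so Z = 2.
A = 4 and Z = 2 is ⁴He — an alpha particle.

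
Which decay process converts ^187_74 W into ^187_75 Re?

ΔA = 187 − 187 = 0; ΔZ = 75 − 74 = +1.
A is unchanged and Z rises by 1 — a neutron has become a proton (β⁻ decay).

beta-minus decay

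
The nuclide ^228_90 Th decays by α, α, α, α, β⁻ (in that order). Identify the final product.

Start: (A, Z) = (228, 90).
After α: (224, 88).
After α: (220, 86).
After α: (216, 84).
After α: (212, 82).
After β⁻: (212, 83).
Z = 83 is bismuth.

Bi-212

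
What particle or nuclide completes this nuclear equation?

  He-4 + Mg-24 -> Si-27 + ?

neutron

Conserve mass number: 4 + 24 = 27 + A, so A = 1.
Conserve atomic number: 2 + 12 = 14 + Z, so Z = 0.
A = 1 and Z = 0 is n — a neutron.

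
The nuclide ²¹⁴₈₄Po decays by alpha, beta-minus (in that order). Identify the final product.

Start: (A, Z) = (214, 84).
After α: (210, 82).
After β⁻: (210, 83).
Z = 83 is bismuth.

Bi-210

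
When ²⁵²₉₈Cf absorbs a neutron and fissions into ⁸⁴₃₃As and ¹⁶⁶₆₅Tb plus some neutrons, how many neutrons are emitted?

3

Conserve mass number: 253 = 84 + 166 + k, so k = 253 − 250 = 3.
Check atomic number: 98 = 33 + 65 + 0 = 98. ✓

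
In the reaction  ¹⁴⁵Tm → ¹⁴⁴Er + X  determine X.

proton

Conserve mass number: 145 = 144 + A, so A = 1.
Conserve atomic number: 69 = 68 + Z, so Z = 1.
A = 1 and Z = 1 is ¹H — a proton.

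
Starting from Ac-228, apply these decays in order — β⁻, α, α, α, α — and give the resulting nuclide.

Start: (A, Z) = (228, 89).
After β⁻: (228, 90).
After α: (224, 88).
After α: (220, 86).
After α: (216, 84).
After α: (212, 82).
Z = 82 is lead.

Pb-212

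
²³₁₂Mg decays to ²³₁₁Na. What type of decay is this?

beta-plus decay or electron capture

ΔA = 23 − 23 = 0; ΔZ = 11 − 12 = -1.
A is unchanged and Z drops by 1 — a proton has become a neutron (β⁺ emission or electron capture).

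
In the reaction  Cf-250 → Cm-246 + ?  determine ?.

Conserve mass number: 250 = 246 + A, so A = 4.
Conserve atomic number: 98 = 96 + Z, so Z = 2.
A = 4 and Z = 2 is He-4 — an alpha particle.

alpha particle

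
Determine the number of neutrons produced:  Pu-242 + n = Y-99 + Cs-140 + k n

Conserve mass number: 243 = 99 + 140 + k, so k = 243 − 239 = 4.
Check atomic number: 94 = 39 + 55 + 0 = 94. ✓

4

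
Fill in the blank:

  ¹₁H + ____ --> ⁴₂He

triton

Conserve mass number: 1 + A = 4, so A = 3.
Conserve atomic number: 1 + Z = 2, so Z = 1.
A = 3 and Z = 1 is ³₁H — a triton.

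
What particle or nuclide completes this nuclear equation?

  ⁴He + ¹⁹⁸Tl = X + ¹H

Pb-201

Conserve mass number: 4 + 198 = A + 1, so A = 201.
Conserve atomic number: 2 + 81 = Z + 1, so Z = 82.
Z = 82 is lead, so the species is ²⁰¹Pb.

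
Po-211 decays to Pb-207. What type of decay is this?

alpha decay

ΔA = 207 − 211 = -4; ΔZ = 82 − 84 = -2.
A drops by 4 and Z drops by 2 — the signature of alpha emission.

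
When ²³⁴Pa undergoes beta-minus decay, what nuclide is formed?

Beta-minus decay: mass number changes by +0, atomic number by +1.
A: 234 = 234; Z: 91 + 1 = 92.
Z = 92 is uranium, so the daughter is ²³⁴U.

U-234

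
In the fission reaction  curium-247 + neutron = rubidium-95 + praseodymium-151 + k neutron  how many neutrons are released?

Conserve mass number: 248 = 95 + 151 + k, so k = 248 − 246 = 2.
Check atomic number: 96 = 37 + 59 + 0 = 96. ✓

2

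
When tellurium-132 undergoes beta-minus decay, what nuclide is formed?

Beta-minus decay: mass number changes by +0, atomic number by +1.
A: 132 = 132; Z: 52 + 1 = 53.
Z = 53 is iodine, so the daughter is iodine-132.

I-132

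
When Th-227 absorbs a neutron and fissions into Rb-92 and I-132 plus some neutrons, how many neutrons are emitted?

4

Conserve mass number: 228 = 92 + 132 + k, so k = 228 − 224 = 4.
Check atomic number: 90 = 37 + 53 + 0 = 90. ✓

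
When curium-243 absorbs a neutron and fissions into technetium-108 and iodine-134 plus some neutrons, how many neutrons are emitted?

2

Conserve mass number: 244 = 108 + 134 + k, so k = 244 − 242 = 2.
Check atomic number: 96 = 43 + 53 + 0 = 96. ✓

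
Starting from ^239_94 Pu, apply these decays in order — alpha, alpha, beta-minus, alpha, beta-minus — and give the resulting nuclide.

Start: (A, Z) = (239, 94).
After α: (235, 92).
After α: (231, 90).
After β⁻: (231, 91).
After α: (227, 89).
After β⁻: (227, 90).
Z = 90 is thorium.

Th-227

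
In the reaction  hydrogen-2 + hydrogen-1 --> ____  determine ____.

He-3

Conserve mass number: 2 + 1 = A, so A = 3.
Conserve atomic number: 1 + 1 = Z, so Z = 2.
Z = 2 is helium, so the species is helium-3.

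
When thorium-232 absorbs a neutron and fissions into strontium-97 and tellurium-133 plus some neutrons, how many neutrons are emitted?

3

Conserve mass number: 233 = 97 + 133 + k, so k = 233 − 230 = 3.
Check atomic number: 90 = 38 + 52 + 0 = 90. ✓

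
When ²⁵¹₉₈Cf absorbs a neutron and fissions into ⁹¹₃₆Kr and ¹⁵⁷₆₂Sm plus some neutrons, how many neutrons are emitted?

Conserve mass number: 252 = 91 + 157 + k, so k = 252 − 248 = 4.
Check atomic number: 98 = 36 + 62 + 0 = 98. ✓

4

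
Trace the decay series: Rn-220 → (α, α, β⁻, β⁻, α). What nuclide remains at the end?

Pb-208

Start: (A, Z) = (220, 86).
After α: (216, 84).
After α: (212, 82).
After β⁻: (212, 83).
After β⁻: (212, 84).
After α: (208, 82).
Z = 82 is lead.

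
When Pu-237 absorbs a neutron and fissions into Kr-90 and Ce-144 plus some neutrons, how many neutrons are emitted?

4

Conserve mass number: 238 = 90 + 144 + k, so k = 238 − 234 = 4.
Check atomic number: 94 = 36 + 58 + 0 = 94. ✓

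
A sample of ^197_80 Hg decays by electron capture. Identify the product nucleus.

Au-197

Electron capture: mass number changes by +0, atomic number by -1.
A: 197 = 197; Z: 80 − 1 = 79.
Z = 79 is gold, so the daughter is ^197_79 Au.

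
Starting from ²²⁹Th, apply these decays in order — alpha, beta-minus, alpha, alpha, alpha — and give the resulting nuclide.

Start: (A, Z) = (229, 90).
After α: (225, 88).
After β⁻: (225, 89).
After α: (221, 87).
After α: (217, 85).
After α: (213, 83).
Z = 83 is bismuth.

Bi-213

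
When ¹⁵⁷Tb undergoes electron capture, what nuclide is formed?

Gd-157

Electron capture: mass number changes by +0, atomic number by -1.
A: 157 = 157; Z: 65 − 1 = 64.
Z = 64 is gadolinium, so the daughter is ¹⁵⁷Gd.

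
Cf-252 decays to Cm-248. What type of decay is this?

alpha decay

ΔA = 248 − 252 = -4; ΔZ = 96 − 98 = -2.
A drops by 4 and Z drops by 2 — the signature of alpha emission.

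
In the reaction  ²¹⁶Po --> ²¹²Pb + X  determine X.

alpha particle

Conserve mass number: 216 = 212 + A, so A = 4.
Conserve atomic number: 84 = 82 + Z, so Z = 2.
A = 4 and Z = 2 is ⁴He — an alpha particle.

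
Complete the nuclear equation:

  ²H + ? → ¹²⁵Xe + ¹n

Conserve mass number: 2 + A = 125 + 1, so A = 124.
Conserve atomic number: 1 + Z = 54 + 0, so Z = 53.
Z = 53 is iodine, so the species is ¹²⁴I.

I-124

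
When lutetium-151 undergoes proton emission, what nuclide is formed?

Yb-150

Proton emission: mass number changes by -1, atomic number by -1.
A: 151 − 1 = 150; Z: 71 − 1 = 70.
Z = 70 is ytterbium, so the daughter is ytterbium-150.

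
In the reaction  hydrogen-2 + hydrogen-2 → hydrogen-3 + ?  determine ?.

proton

Conserve mass number: 2 + 2 = 3 + A, so A = 1.
Conserve atomic number: 1 + 1 = 1 + Z, so Z = 1.
A = 1 and Z = 1 is hydrogen-1 — a proton.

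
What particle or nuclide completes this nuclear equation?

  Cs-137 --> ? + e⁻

Ba-137

Conserve mass number: 137 = A + 0, so A = 137.
Conserve atomic number: 55 = Z − 1, so Z = 56.
Z = 56 is barium, so the species is Ba-137.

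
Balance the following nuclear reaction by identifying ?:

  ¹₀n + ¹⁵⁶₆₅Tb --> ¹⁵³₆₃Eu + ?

alpha particle

Conserve mass number: 1 + 156 = 153 + A, so A = 4.
Conserve atomic number: 0 + 65 = 63 + Z, so Z = 2.
A = 4 and Z = 2 is ⁴₂He — an alpha particle.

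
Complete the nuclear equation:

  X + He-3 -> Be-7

Conserve mass number: A + 3 = 7, so A = 4.
Conserve atomic number: Z + 2 = 4, so Z = 2.
A = 4 and Z = 2 is He-4 — an alpha particle.

alpha particle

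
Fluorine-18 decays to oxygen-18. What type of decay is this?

ΔA = 18 − 18 = 0; ΔZ = 8 − 9 = -1.
A is unchanged and Z drops by 1 — a proton has become a neutron (β⁺ emission or electron capture).

beta-plus decay or electron capture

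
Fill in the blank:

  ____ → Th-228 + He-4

U-232

Conserve mass number: A = 228 + 4, so A = 232.
Conserve atomic number: Z = 90 + 2, so Z = 92.
Z = 92 is uranium, so the species is U-232.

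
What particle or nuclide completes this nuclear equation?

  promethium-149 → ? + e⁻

Sm-149

Conserve mass number: 149 = A + 0, so A = 149.
Conserve atomic number: 61 = Z − 1, so Z = 62.
Z = 62 is samarium, so the species is samarium-149.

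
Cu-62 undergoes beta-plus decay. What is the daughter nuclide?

Ni-62

Beta-plus decay: mass number changes by +0, atomic number by -1.
A: 62 = 62; Z: 29 − 1 = 28.
Z = 28 is nickel, so the daughter is Ni-62.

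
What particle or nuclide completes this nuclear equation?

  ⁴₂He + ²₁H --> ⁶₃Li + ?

gamma ray

Conserve mass number: 4 + 2 = 6 + A, so A = 0.
Conserve atomic number: 2 + 1 = 3 + Z, so Z = 0.
A = 0 and Z = 0 is ⁰₀γ — a gamma ray.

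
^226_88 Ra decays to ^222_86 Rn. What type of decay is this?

ΔA = 222 − 226 = -4; ΔZ = 86 − 88 = -2.
A drops by 4 and Z drops by 2 — the signature of alpha emission.

alpha decay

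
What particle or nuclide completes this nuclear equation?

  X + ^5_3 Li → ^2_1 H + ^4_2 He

Conserve mass number: A + 5 = 2 + 4, so A = 1.
Conserve atomic number: Z + 3 = 1 + 2, so Z = 0.
A = 1 and Z = 0 is ^1_0 n — a neutron.

neutron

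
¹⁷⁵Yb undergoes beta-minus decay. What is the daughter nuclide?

Beta-minus decay: mass number changes by +0, atomic number by +1.
A: 175 = 175; Z: 70 + 1 = 71.
Z = 71 is lutetium, so the daughter is ¹⁷⁵Lu.

Lu-175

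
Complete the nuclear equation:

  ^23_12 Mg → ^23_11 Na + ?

positron

Conserve mass number: 23 = 23 + A, so A = 0.
Conserve atomic number: 12 = 11 + Z, so Z = 1.
A = 0 and Z = 1 is ^0_1 e — a positron.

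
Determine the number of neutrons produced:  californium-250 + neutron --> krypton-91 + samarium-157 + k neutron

3

Conserve mass number: 251 = 91 + 157 + k, so k = 251 − 248 = 3.
Check atomic number: 98 = 36 + 62 + 0 = 98. ✓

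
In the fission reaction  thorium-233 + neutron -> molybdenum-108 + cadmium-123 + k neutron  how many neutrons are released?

3

Conserve mass number: 234 = 108 + 123 + k, so k = 234 − 231 = 3.
Check atomic number: 90 = 42 + 48 + 0 = 90. ✓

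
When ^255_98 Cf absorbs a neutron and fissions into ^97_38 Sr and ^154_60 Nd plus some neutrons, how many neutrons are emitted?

Conserve mass number: 256 = 97 + 154 + k, so k = 256 − 251 = 5.
Check atomic number: 98 = 38 + 60 + 0 = 98. ✓

5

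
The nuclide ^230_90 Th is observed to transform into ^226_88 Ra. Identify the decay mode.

alpha decay

ΔA = 226 − 230 = -4; ΔZ = 88 − 90 = -2.
A drops by 4 and Z drops by 2 — the signature of alpha emission.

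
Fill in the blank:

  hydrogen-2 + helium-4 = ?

Li-6

Conserve mass number: 2 + 4 = A, so A = 6.
Conserve atomic number: 1 + 2 = Z, so Z = 3.
Z = 3 is lithium, so the species is lithium-6.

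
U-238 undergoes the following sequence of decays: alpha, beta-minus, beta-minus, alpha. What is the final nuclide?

Start: (A, Z) = (238, 92).
After α: (234, 90).
After β⁻: (234, 91).
After β⁻: (234, 92).
After α: (230, 90).
Z = 90 is thorium.

Th-230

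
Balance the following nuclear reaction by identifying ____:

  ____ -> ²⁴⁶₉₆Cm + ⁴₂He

Cf-250

Conserve mass number: A = 246 + 4, so A = 250.
Conserve atomic number: Z = 96 + 2, so Z = 98.
Z = 98 is californium, so the species is ²⁵⁰₉₈Cf.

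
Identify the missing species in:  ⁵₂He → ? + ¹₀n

Conserve mass number: 5 = A + 1, so A = 4.
Conserve atomic number: 2 = Z + 0, so Z = 2.
A = 4 and Z = 2 is ⁴₂He — an alpha particle.

He-4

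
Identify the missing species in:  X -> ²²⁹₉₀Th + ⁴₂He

U-233

Conserve mass number: A = 229 + 4, so A = 233.
Conserve atomic number: Z = 90 + 2, so Z = 92.
Z = 92 is uranium, so the species is ²³³₉₂U.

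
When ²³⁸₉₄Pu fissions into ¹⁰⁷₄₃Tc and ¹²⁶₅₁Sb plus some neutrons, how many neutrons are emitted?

5

Conserve mass number: 238 = 107 + 126 + k, so k = 238 − 233 = 5.
Check atomic number: 94 = 43 + 51 + 0 = 94. ✓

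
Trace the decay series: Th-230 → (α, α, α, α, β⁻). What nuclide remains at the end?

Bi-214

Start: (A, Z) = (230, 90).
After α: (226, 88).
After α: (222, 86).
After α: (218, 84).
After α: (214, 82).
After β⁻: (214, 83).
Z = 83 is bismuth.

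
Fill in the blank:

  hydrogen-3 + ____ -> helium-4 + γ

Conserve mass number: 3 + A = 4 + 0, so A = 1.
Conserve atomic number: 1 + Z = 2 + 0, so Z = 1.
A = 1 and Z = 1 is hydrogen-1 — a proton.

proton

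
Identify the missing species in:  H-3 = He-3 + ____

beta-minus particle

Conserve mass number: 3 = 3 + A, so A = 0.
Conserve atomic number: 1 = 2 + Z, so Z = -1.
A = 0 and Z = -1 is e⁻ — a beta-minus particle.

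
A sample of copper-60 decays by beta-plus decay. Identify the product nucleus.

Beta-plus decay: mass number changes by +0, atomic number by -1.
A: 60 = 60; Z: 29 − 1 = 28.
Z = 28 is nickel, so the daughter is nickel-60.

Ni-60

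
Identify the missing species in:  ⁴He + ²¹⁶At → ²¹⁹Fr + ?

Conserve mass number: 4 + 216 = 219 + A, so A = 1.
Conserve atomic number: 2 + 85 = 87 + Z, so Z = 0.
A = 1 and Z = 0 is ¹n — a neutron.

neutron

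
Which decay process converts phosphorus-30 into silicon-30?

ΔA = 30 − 30 = 0; ΔZ = 14 − 15 = -1.
A is unchanged and Z drops by 1 — a proton has become a neutron (β⁺ emission or electron capture).

beta-plus decay or electron capture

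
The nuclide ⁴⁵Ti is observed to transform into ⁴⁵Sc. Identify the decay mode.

beta-plus decay or electron capture

ΔA = 45 − 45 = 0; ΔZ = 21 − 22 = -1.
A is unchanged and Z drops by 1 — a proton has become a neutron (β⁺ emission or electron capture).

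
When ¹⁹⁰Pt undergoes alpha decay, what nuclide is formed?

Os-186

Alpha decay: mass number changes by -4, atomic number by -2.
A: 190 − 4 = 186; Z: 78 − 2 = 76.
Z = 76 is osmium, so the daughter is ¹⁸⁶Os.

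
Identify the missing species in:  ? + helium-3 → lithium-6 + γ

triton

Conserve mass number: A + 3 = 6 + 0, so A = 3.
Conserve atomic number: Z + 2 = 3 + 0, so Z = 1.
A = 3 and Z = 1 is hydrogen-3 — a triton.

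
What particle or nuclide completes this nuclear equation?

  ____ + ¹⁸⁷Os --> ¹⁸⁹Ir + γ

deuteron

Conserve mass number: A + 187 = 189 + 0, so A = 2.
Conserve atomic number: Z + 76 = 77 + 0, so Z = 1.
A = 2 and Z = 1 is ²H — a deuteron.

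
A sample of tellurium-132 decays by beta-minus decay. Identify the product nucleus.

Beta-minus decay: mass number changes by +0, atomic number by +1.
A: 132 = 132; Z: 52 + 1 = 53.
Z = 53 is iodine, so the daughter is iodine-132.

I-132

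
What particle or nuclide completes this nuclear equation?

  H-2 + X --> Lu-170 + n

Yb-169

Conserve mass number: 2 + A = 170 + 1, so A = 169.
Conserve atomic number: 1 + Z = 71 + 0, so Z = 70.
Z = 70 is ytterbium, so the species is Yb-169.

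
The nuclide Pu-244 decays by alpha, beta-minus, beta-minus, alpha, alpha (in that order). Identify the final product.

Start: (A, Z) = (244, 94).
After α: (240, 92).
After β⁻: (240, 93).
After β⁻: (240, 94).
After α: (236, 92).
After α: (232, 90).
Z = 90 is thorium.

Th-232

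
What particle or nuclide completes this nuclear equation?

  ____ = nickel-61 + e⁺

Conserve mass number: A = 61 + 0, so A = 61.
Conserve atomic number: Z = 28 + 1, so Z = 29.
Z = 29 is copper, so the species is copper-61.

Cu-61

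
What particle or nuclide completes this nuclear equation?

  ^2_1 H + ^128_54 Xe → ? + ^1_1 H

Conserve mass number: 2 + 128 = A + 1, so A = 129.
Conserve atomic number: 1 + 54 = Z + 1, so Z = 54.
Z = 54 is xenon, so the species is ^129_54 Xe.

Xe-129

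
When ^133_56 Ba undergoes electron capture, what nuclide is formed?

Cs-133

Electron capture: mass number changes by +0, atomic number by -1.
A: 133 = 133; Z: 56 − 1 = 55.
Z = 55 is caesium, so the daughter is ^133_55 Cs.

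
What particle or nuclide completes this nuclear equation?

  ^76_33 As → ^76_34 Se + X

beta-minus particle

Conserve mass number: 76 = 76 + A, so A = 0.
Conserve atomic number: 33 = 34 + Z, so Z = -1.
A = 0 and Z = -1 is ^0_-1 e — a beta-minus particle.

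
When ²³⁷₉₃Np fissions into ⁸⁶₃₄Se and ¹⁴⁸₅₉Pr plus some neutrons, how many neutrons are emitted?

3

Conserve mass number: 237 = 86 + 148 + k, so k = 237 − 234 = 3.
Check atomic number: 93 = 34 + 59 + 0 = 93. ✓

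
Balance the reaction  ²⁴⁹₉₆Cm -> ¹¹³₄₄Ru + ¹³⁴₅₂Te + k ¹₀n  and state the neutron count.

Conserve mass number: 249 = 113 + 134 + k, so k = 249 − 247 = 2.
Check atomic number: 96 = 44 + 52 + 0 = 96. ✓

2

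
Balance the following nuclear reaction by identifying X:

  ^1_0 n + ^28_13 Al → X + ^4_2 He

Conserve mass number: 1 + 28 = A + 4, so A = 25.
Conserve atomic number: 0 + 13 = Z + 2, so Z = 11.
Z = 11 is sodium, so the species is ^25_11 Na.

Na-25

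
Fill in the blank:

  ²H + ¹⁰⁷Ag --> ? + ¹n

Cd-108

Conserve mass number: 2 + 107 = A + 1, so A = 108.
Conserve atomic number: 1 + 47 = Z + 0, so Z = 48.
Z = 48 is cadmium, so the species is ¹⁰⁸Cd.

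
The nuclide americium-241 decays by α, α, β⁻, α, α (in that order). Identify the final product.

Start: (A, Z) = (241, 95).
After α: (237, 93).
After α: (233, 91).
After β⁻: (233, 92).
After α: (229, 90).
After α: (225, 88).
Z = 88 is radium.

Ra-225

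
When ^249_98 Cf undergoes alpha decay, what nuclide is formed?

Alpha decay: mass number changes by -4, atomic number by -2.
A: 249 − 4 = 245; Z: 98 − 2 = 96.
Z = 96 is curium, so the daughter is ^245_96 Cm.

Cm-245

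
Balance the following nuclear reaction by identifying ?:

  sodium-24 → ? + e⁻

Conserve mass number: 24 = A + 0, so A = 24.
Conserve atomic number: 11 = Z − 1, so Z = 12.
Z = 12 is magnesium, so the species is magnesium-24.

Mg-24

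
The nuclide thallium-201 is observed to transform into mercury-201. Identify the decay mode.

beta-plus decay or electron capture

ΔA = 201 − 201 = 0; ΔZ = 80 − 81 = -1.
A is unchanged and Z drops by 1 — a proton has become a neutron (β⁺ emission or electron capture).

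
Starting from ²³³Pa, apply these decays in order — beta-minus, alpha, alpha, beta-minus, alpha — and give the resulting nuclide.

Start: (A, Z) = (233, 91).
After β⁻: (233, 92).
After α: (229, 90).
After α: (225, 88).
After β⁻: (225, 89).
After α: (221, 87).
Z = 87 is francium.

Fr-221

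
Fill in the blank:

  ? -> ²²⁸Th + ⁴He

Conserve mass number: A = 228 + 4, so A = 232.
Conserve atomic number: Z = 90 + 2, so Z = 92.
Z = 92 is uranium, so the species is ²³²U.

U-232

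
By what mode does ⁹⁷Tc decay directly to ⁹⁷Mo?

beta-plus decay or electron capture

ΔA = 97 − 97 = 0; ΔZ = 42 − 43 = -1.
A is unchanged and Z drops by 1 — a proton has become a neutron (β⁺ emission or electron capture).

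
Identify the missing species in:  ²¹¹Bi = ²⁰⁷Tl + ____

Conserve mass number: 211 = 207 + A, so A = 4.
Conserve atomic number: 83 = 81 + Z, so Z = 2.
A = 4 and Z = 2 is ⁴He — an alpha particle.

alpha particle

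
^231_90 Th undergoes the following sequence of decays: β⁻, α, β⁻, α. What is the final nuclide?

Start: (A, Z) = (231, 90).
After β⁻: (231, 91).
After α: (227, 89).
After β⁻: (227, 90).
After α: (223, 88).
Z = 88 is radium.

Ra-223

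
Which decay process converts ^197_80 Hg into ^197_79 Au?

ΔA = 197 − 197 = 0; ΔZ = 79 − 80 = -1.
A is unchanged and Z drops by 1 — a proton has become a neutron (β⁺ emission or electron capture).

beta-plus decay or electron capture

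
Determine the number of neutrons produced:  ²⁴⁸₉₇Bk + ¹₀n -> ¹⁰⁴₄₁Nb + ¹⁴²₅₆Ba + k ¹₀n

Conserve mass number: 249 = 104 + 142 + k, so k = 249 − 246 = 3.
Check atomic number: 97 = 41 + 56 + 0 = 97. ✓

3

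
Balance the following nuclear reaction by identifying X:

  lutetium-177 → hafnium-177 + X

beta-minus particle

Conserve mass number: 177 = 177 + A, so A = 0.
Conserve atomic number: 71 = 72 + Z, so Z = -1.
A = 0 and Z = -1 is e⁻ — a beta-minus particle.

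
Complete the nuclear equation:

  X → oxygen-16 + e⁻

Conserve mass number: A = 16 + 0, so A = 16.
Conserve atomic number: Z = 8 − 1, so Z = 7.
Z = 7 is nitrogen, so the species is nitrogen-16.

N-16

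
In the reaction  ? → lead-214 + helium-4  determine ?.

Conserve mass number: A = 214 + 4, so A = 218.
Conserve atomic number: Z = 82 + 2, so Z = 84.
Z = 84 is polonium, so the species is polonium-218.

Po-218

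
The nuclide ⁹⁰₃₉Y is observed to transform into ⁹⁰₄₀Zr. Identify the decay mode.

beta-minus decay

ΔA = 90 − 90 = 0; ΔZ = 40 − 39 = +1.
A is unchanged and Z rises by 1 — a neutron has become a proton (β⁻ decay).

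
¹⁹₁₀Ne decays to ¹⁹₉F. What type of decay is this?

beta-plus decay or electron capture

ΔA = 19 − 19 = 0; ΔZ = 9 − 10 = -1.
A is unchanged and Z drops by 1 — a proton has become a neutron (β⁺ emission or electron capture).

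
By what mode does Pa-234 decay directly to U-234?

beta-minus decay

ΔA = 234 − 234 = 0; ΔZ = 92 − 91 = +1.
A is unchanged and Z rises by 1 — a neutron has become a proton (β⁻ decay).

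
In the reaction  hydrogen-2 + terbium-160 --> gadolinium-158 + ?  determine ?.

Conserve mass number: 2 + 160 = 158 + A, so A = 4.
Conserve atomic number: 1 + 65 = 64 + Z, so Z = 2.
A = 4 and Z = 2 is helium-4 — an alpha particle.

alpha particle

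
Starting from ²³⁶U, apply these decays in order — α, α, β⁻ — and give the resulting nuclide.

Ac-228

Start: (A, Z) = (236, 92).
After α: (232, 90).
After α: (228, 88).
After β⁻: (228, 89).
Z = 89 is actinium.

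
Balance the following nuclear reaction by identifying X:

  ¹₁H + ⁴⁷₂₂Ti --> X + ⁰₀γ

Conserve mass number: 1 + 47 = A + 0, so A = 48.
Conserve atomic number: 1 + 22 = Z + 0, so Z = 23.
Z = 23 is vanadium, so the species is ⁴⁸₂₃V.

V-48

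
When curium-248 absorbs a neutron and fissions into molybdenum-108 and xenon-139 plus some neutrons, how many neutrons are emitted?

Conserve mass number: 249 = 108 + 139 + k, so k = 249 − 247 = 2.
Check atomic number: 96 = 42 + 54 + 0 = 96. ✓

2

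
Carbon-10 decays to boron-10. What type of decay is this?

ΔA = 10 − 10 = 0; ΔZ = 5 − 6 = -1.
A is unchanged and Z drops by 1 — a proton has become a neutron (β⁺ emission or electron capture).

beta-plus decay or electron capture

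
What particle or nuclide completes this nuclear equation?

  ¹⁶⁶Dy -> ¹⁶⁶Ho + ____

Conserve mass number: 166 = 166 + A, so A = 0.
Conserve atomic number: 66 = 67 + Z, so Z = -1.
A = 0 and Z = -1 is e⁻ — a beta-minus particle.

beta-minus particle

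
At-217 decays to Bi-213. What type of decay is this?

alpha decay

ΔA = 213 − 217 = -4; ΔZ = 83 − 85 = -2.
A drops by 4 and Z drops by 2 — the signature of alpha emission.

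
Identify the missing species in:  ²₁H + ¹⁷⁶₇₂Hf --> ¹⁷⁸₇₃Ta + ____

Conserve mass number: 2 + 176 = 178 + A, so A = 0.
Conserve atomic number: 1 + 72 = 73 + Z, so Z = 0.
A = 0 and Z = 0 is ⁰₀γ — a gamma ray.

gamma ray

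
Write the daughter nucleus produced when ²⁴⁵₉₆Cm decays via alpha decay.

Alpha decay: mass number changes by -4, atomic number by -2.
A: 245 − 4 = 241; Z: 96 − 2 = 94.
Z = 94 is plutonium, so the daughter is ²⁴¹₉₄Pu.

Pu-241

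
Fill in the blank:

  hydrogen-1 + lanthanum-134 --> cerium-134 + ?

neutron

Conserve mass number: 1 + 134 = 134 + A, so A = 1.
Conserve atomic number: 1 + 57 = 58 + Z, so Z = 0.
A = 1 and Z = 0 is neutron — a neutron.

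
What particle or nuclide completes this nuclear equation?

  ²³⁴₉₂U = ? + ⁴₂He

Th-230

Conserve mass number: 234 = A + 4, so A = 230.
Conserve atomic number: 92 = Z + 2, so Z = 90.
Z = 90 is thorium, so the species is ²³⁰₉₀Th.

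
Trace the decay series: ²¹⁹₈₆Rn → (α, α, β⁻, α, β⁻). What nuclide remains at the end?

Pb-207

Start: (A, Z) = (219, 86).
After α: (215, 84).
After α: (211, 82).
After β⁻: (211, 83).
After α: (207, 81).
After β⁻: (207, 82).
Z = 82 is lead.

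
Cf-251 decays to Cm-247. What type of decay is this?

alpha decay

ΔA = 247 − 251 = -4; ΔZ = 96 − 98 = -2.
A drops by 4 and Z drops by 2 — the signature of alpha emission.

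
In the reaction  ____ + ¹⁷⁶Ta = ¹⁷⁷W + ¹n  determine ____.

deuteron

Conserve mass number: A + 176 = 177 + 1, so A = 2.
Conserve atomic number: Z + 73 = 74 + 0, so Z = 1.
A = 2 and Z = 1 is ²H — a deuteron.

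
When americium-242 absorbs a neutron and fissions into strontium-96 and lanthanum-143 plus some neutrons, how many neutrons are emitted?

Conserve mass number: 243 = 96 + 143 + k, so k = 243 − 239 = 4.
Check atomic number: 95 = 38 + 57 + 0 = 95. ✓

4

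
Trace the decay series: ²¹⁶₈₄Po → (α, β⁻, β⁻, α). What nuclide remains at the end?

Start: (A, Z) = (216, 84).
After α: (212, 82).
After β⁻: (212, 83).
After β⁻: (212, 84).
After α: (208, 82).
Z = 82 is lead.

Pb-208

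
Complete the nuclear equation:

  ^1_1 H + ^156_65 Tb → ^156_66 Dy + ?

neutron

Conserve mass number: 1 + 156 = 156 + A, so A = 1.
Conserve atomic number: 1 + 65 = 66 + Z, so Z = 0.
A = 1 and Z = 0 is ^1_0 n — a neutron.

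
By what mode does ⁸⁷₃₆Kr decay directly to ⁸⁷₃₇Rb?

ΔA = 87 − 87 = 0; ΔZ = 37 − 36 = +1.
A is unchanged and Z rises by 1 — a neutron has become a proton (β⁻ decay).

beta-minus decay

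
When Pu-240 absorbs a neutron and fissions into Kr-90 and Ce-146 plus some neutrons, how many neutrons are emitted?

5

Conserve mass number: 241 = 90 + 146 + k, so k = 241 − 236 = 5.
Check atomic number: 94 = 36 + 58 + 0 = 94. ✓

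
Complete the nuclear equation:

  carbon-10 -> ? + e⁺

Conserve mass number: 10 = A + 0, so A = 10.
Conserve atomic number: 6 = Z + 1, so Z = 5.
Z = 5 is boron, so the species is boron-10.

B-10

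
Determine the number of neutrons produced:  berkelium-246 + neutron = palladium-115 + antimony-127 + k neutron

5

Conserve mass number: 247 = 115 + 127 + k, so k = 247 − 242 = 5.
Check atomic number: 97 = 46 + 51 + 0 = 97. ✓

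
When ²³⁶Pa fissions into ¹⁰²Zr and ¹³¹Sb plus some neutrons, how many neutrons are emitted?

Conserve mass number: 236 = 102 + 131 + k, so k = 236 − 233 = 3.
Check atomic number: 91 = 40 + 51 + 0 = 91. ✓

3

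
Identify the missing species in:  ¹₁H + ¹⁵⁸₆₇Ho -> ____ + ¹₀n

Conserve mass number: 1 + 158 = A + 1, so A = 158.
Conserve atomic number: 1 + 67 = Z + 0, so Z = 68.
Z = 68 is erbium, so the species is ¹⁵⁸₆₈Er.

Er-158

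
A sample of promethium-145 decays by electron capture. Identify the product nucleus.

Electron capture: mass number changes by +0, atomic number by -1.
A: 145 = 145; Z: 61 − 1 = 60.
Z = 60 is neodymium, so the daughter is neodymium-145.

Nd-145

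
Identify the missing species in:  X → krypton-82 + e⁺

Rb-82

Conserve mass number: A = 82 + 0, so A = 82.
Conserve atomic number: Z = 36 + 1, so Z = 37.
Z = 37 is rubidium, so the species is rubidium-82.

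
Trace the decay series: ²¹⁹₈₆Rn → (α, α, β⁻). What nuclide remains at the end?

Start: (A, Z) = (219, 86).
After α: (215, 84).
After α: (211, 82).
After β⁻: (211, 83).
Z = 83 is bismuth.

Bi-211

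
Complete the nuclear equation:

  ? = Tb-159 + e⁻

Conserve mass number: A = 159 + 0, so A = 159.
Conserve atomic number: Z = 65 − 1, so Z = 64.
Z = 64 is gadolinium, so the species is Gd-159.

Gd-159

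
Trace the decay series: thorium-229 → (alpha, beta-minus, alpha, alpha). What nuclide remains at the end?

Start: (A, Z) = (229, 90).
After α: (225, 88).
After β⁻: (225, 89).
After α: (221, 87).
After α: (217, 85).
Z = 85 is astatine.

At-217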